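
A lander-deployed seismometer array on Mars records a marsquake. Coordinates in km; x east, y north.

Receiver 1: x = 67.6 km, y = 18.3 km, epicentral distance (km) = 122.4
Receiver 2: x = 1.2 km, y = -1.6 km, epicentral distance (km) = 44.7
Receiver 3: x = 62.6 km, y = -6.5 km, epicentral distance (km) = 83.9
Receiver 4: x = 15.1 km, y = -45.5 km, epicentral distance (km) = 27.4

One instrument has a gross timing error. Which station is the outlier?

Solve using three stations at a time. Using Receiver 2, Receiver 3, Receiver 4 (subtract circle equations pairwise → linear system) gives (x, y) ≈ (-12.4, -44.3).
Distances from that point to each station vs reported:
  Receiver 1: calculated 101.5 vs reported 122.4 → residual 20.9 km
  Receiver 2: calculated 44.8 vs reported 44.7 → residual 0.1 km
  Receiver 3: calculated 83.9 vs reported 83.9 → residual 0.0 km
  Receiver 4: calculated 27.5 vs reported 27.4 → residual 0.1 km
Receiver 2, Receiver 3, Receiver 4 are mutually consistent (residuals ≈ 0); Receiver 1 is off by 20.9 km.

Receiver 1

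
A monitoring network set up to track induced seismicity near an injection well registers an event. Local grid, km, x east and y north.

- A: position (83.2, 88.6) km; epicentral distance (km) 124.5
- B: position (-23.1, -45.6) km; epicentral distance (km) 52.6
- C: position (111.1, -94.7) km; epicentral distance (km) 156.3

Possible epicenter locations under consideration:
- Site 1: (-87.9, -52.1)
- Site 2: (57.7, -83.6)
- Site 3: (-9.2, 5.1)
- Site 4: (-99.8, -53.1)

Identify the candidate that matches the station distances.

For each candidate, compare |candidate − station| to the reported distance:
Site 1: residuals A 97.0, B 12.5, C 47.2 → max 97.0 km
Site 2: residuals A 49.6, B 36.7, C 101.8 → max 101.8 km
Site 3: residuals A 0.0, B 0.0, C 0.0 → max 0.0 km
Site 4: residuals A 106.9, B 24.5, C 58.7 → max 106.9 km
Only Site 3 has all residuals ≈ 0.

Site 3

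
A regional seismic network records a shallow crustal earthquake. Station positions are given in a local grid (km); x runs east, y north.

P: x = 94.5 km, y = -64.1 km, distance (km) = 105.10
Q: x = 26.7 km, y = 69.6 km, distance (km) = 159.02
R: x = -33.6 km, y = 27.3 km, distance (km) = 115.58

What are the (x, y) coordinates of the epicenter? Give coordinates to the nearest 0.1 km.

Circle about each station: (x − 94.5)² + (y + 64.1)² = 105.10²; (x − 26.7)² + (y − 69.6)² = 159.02²; (x + 33.6)² + (y − 27.3)² = 115.58².
Subtracting pairs of circle equations eliminates x²+y² and gives linear equations (the radical axes):
-135.6 x + 267.4 y = -21723.36
-256.2 x + 182.8 y = -13477.54
Solving the 2×2 system: x ≈ -8.4, y ≈ -85.5 km.
Check against P (with the unrounded x, y): √((x − 94.5)²+(y + 64.1)²) = 105.10 ≈ 105.10 km. ✓

x ≈ -8.4 km, y ≈ -85.5 km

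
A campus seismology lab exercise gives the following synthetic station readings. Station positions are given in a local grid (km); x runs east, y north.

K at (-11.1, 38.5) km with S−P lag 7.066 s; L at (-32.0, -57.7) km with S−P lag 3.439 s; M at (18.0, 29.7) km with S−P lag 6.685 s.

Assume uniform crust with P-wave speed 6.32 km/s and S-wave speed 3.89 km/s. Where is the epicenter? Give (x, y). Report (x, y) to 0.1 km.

Distance from S−P lag: d = Δt · v_P v_S / (v_P − v_S) = Δt · (6.32·3.89)/(6.32−3.89) ≈ 10.1172·Δt.
So d_K = 71.49, d_L = 34.79, d_M = 67.63 km.
Circle about each station: (x + 11.1)² + (y − 38.5)² = 71.49²; (x + 32.0)² + (y + 57.7)² = 34.79²; (x − 18.0)² + (y − 29.7)² = 67.63².
Subtracting pairs of circle equations eliminates x²+y² and gives linear equations (the radical axes):
-41.8 x − 192.4 y = 6648.31
58.2 x − 17.6 y = 137.63
Solving the 2×2 system: x ≈ -7.6, y ≈ -32.9 km.

-7.6 km east, -32.9 km north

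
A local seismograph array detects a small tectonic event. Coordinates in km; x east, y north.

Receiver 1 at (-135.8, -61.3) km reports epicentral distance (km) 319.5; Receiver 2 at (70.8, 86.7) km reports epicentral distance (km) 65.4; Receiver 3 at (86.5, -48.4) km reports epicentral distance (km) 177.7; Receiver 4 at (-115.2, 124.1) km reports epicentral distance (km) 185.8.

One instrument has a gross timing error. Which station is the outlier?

Receiver 4

Solve using three stations at a time. Using Receiver 1, Receiver 2, Receiver 3 (subtract circle equations pairwise → linear system) gives (x, y) ≈ (123.5, 125.4).
Distances from that point to each station vs reported:
  Receiver 1: calculated 319.5 vs reported 319.5 → residual 0.0 km
  Receiver 2: calculated 65.4 vs reported 65.4 → residual 0.0 km
  Receiver 3: calculated 177.7 vs reported 177.7 → residual 0.0 km
  Receiver 4: calculated 238.7 vs reported 185.8 → residual 52.9 km
Receiver 1, Receiver 2, Receiver 3 are mutually consistent (residuals ≈ 0); Receiver 4 is off by 52.9 km.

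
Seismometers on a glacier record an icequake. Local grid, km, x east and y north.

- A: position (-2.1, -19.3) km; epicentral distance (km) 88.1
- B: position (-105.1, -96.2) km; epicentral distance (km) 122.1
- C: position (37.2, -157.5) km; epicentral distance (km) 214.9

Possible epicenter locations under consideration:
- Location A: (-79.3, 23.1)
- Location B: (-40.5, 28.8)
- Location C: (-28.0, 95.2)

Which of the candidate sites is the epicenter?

For each candidate, compare |candidate − station| to the reported distance:
Location A: residuals A 0.0, B 0.0, C 0.0 → max 0.0 km
Location B: residuals A 26.6, B 18.6, C 13.0 → max 26.6 km
Location C: residuals A 29.3, B 84.2, C 46.1 → max 84.2 km
Only Location A has all residuals ≈ 0.

Location A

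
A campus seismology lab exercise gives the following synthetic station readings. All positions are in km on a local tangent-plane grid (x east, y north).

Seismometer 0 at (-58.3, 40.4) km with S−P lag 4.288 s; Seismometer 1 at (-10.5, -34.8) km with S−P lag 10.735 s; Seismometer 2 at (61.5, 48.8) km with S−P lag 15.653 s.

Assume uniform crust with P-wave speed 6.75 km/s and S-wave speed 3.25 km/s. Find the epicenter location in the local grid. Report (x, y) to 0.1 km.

-34.4 km east, 28.1 km north

Distance from S−P lag: d = Δt · v_P v_S / (v_P − v_S) = Δt · (6.75·3.25)/(6.75−3.25) ≈ 6.2679·Δt.
So d_Seismometer 0 = 26.88, d_Seismometer 1 = 67.29, d_Seismometer 2 = 98.11 km.
Circle about each station: (x + 58.3)² + (y − 40.4)² = 26.88²; (x + 10.5)² + (y + 34.8)² = 67.29²; (x − 61.5)² + (y − 48.8)² = 98.11².
Subtracting pairs of circle equations eliminates x²+y² and gives linear equations (the radical axes):
95.6 x − 150.4 y = -7515.17
239.6 x + 16.8 y = -7770.40
Solving the 2×2 system: x ≈ -34.4, y ≈ 28.1 km.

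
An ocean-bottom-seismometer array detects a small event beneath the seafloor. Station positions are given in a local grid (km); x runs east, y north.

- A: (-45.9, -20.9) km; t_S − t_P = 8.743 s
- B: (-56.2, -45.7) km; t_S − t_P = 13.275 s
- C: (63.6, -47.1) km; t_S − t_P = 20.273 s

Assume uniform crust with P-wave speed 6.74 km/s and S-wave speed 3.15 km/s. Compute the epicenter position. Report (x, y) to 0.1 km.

x ≈ -29.7 km, y ≈ 28.2 km

Distance from S−P lag: d = Δt · v_P v_S / (v_P − v_S) = Δt · (6.74·3.15)/(6.74−3.15) ≈ 5.9139·Δt.
So d_A = 51.71, d_B = 78.51, d_C = 119.89 km.
Circle about each station: (x + 45.9)² + (y + 20.9)² = 51.71²; (x + 56.2)² + (y + 45.7)² = 78.51²; (x − 63.6)² + (y + 47.1)² = 119.89².
Subtracting the A equation from the B and C equations removes the quadratic terms:
-20.6 x − 49.6 y = -786.59
219.0 x − 52.4 y = -7979.94
Solving the 2×2 system: x ≈ -29.7, y ≈ 28.2 km.
Check against A (with the unrounded x, y): √((x + 45.9)²+(y + 20.9)²) = 51.70 ≈ 51.71 km. ✓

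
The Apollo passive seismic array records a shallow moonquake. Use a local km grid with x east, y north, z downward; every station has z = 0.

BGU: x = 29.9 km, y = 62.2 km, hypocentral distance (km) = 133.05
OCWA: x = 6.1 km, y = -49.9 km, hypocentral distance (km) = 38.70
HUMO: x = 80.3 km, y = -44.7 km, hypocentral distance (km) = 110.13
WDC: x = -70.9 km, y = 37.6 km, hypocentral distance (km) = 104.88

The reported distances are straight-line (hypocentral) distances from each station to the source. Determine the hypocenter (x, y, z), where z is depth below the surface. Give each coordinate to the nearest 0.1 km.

(-27.8, -56.4, 17.5)

Each station gives a sphere (x−x_i)² + (y−y_i)² + z² = d_i² (stations at z=0).
Subtracting the BGU sphere from OCWA and HUMO: z² cancels, leaving linear equations in x and y:
-47.6 x − 224.2 y = 13968.98
100.8 x − 213.8 y = 9257.02
Solving: x ≈ -27.799, y ≈ -56.404 km (keep extra digits for the depth step; rounded: -27.8, -56.4).
Then from the BGU sphere: z² = 133.05² − (x − 29.9)² − (y − 62.2)² with x = -27.799, y = -56.404, so z ≈ 17.499 ≈ 17.5 km.
Check against WDC (with the unrounded solution): distance 104.88 ≈ 104.88 km. ✓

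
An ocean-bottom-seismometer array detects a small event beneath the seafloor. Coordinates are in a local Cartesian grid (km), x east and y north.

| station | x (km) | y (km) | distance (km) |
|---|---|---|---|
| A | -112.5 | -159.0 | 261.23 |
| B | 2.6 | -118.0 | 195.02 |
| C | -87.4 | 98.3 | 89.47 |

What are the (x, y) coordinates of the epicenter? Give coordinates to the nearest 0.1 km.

-0.5 km east, 77.0 km north

Circle about each station: (x + 112.5)² + (y + 159.0)² = 261.23²; (x − 2.6)² + (y + 118.0)² = 195.02²; (x + 87.4)² + (y − 98.3)² = 89.47².
Subtracting the A equation from the B and C equations removes the quadratic terms:
230.2 x + 82.0 y = 6201.82
50.2 x + 514.6 y = 39600.63
Solving the 2×2 system: x ≈ -0.5, y ≈ 77.0 km.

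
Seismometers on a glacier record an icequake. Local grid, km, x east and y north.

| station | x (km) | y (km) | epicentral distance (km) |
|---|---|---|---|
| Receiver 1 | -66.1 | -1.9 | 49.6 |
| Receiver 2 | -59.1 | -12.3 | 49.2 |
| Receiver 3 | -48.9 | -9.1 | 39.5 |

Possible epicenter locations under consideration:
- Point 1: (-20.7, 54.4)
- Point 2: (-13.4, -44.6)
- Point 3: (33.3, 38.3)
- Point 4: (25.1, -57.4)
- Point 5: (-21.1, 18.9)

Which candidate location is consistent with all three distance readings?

For each candidate, compare |candidate − station| to the reported distance:
Point 1: residuals Receiver 1 22.7, Receiver 2 27.8, Receiver 3 30.0 → max 30.0 km
Point 2: residuals Receiver 1 18.2, Receiver 2 6.8, Receiver 3 10.7 → max 18.2 km
Point 3: residuals Receiver 1 57.6, Receiver 2 56.1, Receiver 3 55.4 → max 57.6 km
Point 4: residuals Receiver 1 57.2, Receiver 2 46.3, Receiver 3 48.9 → max 57.2 km
Point 5: residuals Receiver 1 0.0, Receiver 2 0.0, Receiver 3 0.0 → max 0.0 km
Only Point 5 has all residuals ≈ 0.

Point 5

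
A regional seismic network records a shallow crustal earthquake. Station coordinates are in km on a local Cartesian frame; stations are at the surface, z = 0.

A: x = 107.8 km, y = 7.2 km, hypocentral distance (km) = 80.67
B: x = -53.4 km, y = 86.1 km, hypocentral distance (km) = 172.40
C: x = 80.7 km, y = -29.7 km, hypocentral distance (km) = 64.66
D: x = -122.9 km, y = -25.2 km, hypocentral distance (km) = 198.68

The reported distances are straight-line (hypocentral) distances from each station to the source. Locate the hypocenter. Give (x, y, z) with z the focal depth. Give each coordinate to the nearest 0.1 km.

Each station gives a sphere (x−x_i)² + (y−y_i)² + z² = d_i² (stations at z=0).
Subtracting the A sphere from B and C: z² cancels, leaving linear equations in x and y:
-322.4 x + 157.8 y = -24622.02
-54.2 x − 73.8 y = -1951.37
Solving: x ≈ 65.697, y ≈ -21.808 km (keep extra digits for the depth step; rounded: 65.7, -21.8).
Then from the A sphere: z² = 80.67² − (x − 107.8)² − (y − 7.2)² with x = 65.697, y = -21.808, so z ≈ 62.398 ≈ 62.4 km.
Check against D (with the unrounded solution): distance 198.68 ≈ 198.68 km. ✓

x ≈ 65.7 km, y ≈ -21.8 km, depth ≈ 62.4 km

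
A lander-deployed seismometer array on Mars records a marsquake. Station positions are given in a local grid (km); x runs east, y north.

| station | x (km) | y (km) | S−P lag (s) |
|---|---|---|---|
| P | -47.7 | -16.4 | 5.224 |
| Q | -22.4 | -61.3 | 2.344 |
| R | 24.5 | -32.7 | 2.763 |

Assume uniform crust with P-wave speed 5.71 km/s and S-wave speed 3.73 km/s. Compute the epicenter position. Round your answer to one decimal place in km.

Distance from S−P lag: d = Δt · v_P v_S / (v_P − v_S) = Δt · (5.71·3.73)/(5.71−3.73) ≈ 10.7567·Δt.
So d_P = 56.19, d_Q = 25.21, d_R = 29.72 km.
Circle about each station: (x + 47.7)² + (y + 16.4)² = 56.19²; (x + 22.4)² + (y + 61.3)² = 25.21²; (x − 24.5)² + (y + 32.7)² = 29.72².
Subtracting pairs of circle equations eliminates x²+y² and gives linear equations (the radical axes):
50.6 x − 89.8 y = 4236.97
144.4 x − 32.6 y = 1399.33
Solving the 2×2 system: x ≈ -1.1, y ≈ -47.8 km.

x ≈ -1.1 km, y ≈ -47.8 km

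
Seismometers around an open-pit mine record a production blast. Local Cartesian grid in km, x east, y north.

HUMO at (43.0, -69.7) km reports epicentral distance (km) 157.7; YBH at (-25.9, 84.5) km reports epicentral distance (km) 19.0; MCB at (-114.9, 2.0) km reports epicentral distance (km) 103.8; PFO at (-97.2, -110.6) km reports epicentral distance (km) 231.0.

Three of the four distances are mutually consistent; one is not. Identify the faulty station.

Solve using three stations at a time. Using HUMO, YBH, MCB (subtract circle equations pairwise → linear system) gives (x, y) ≈ (-34.5, 67.6).
Distances from that point to each station vs reported:
  HUMO: calculated 157.7 vs reported 157.7 → residual 0.0 km
  YBH: calculated 18.9 vs reported 19.0 → residual 0.1 km
  MCB: calculated 103.8 vs reported 103.8 → residual 0.0 km
  PFO: calculated 188.9 vs reported 231.0 → residual 42.1 km
HUMO, YBH, MCB are mutually consistent (residuals ≈ 0); PFO is off by 42.1 km.

PFO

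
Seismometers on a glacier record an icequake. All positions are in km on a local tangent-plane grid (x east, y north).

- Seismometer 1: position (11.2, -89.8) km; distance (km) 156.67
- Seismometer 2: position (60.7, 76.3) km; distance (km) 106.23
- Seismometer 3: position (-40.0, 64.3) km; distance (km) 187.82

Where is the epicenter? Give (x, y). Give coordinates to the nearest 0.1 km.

137.5 km east, 2.9 km north

Circle about each station: (x − 11.2)² + (y + 89.8)² = 156.67²; (x − 60.7)² + (y − 76.3)² = 106.23²; (x + 40.0)² + (y − 64.3)² = 187.82².
Subtracting pairs of circle equations eliminates x²+y² and gives linear equations (the radical axes):
99.0 x + 332.2 y = 14577.38
-102.4 x + 308.2 y = -13185.85
Solving the 2×2 system: x ≈ 137.5, y ≈ 2.9 km.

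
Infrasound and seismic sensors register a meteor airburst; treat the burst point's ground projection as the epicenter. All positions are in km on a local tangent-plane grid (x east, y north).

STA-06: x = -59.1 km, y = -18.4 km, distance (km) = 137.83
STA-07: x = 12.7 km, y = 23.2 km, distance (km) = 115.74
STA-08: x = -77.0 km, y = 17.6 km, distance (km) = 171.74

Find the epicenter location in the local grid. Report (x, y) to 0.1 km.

(63.9, -80.6)

Circle about each station: (x + 59.1)² + (y + 18.4)² = 137.83²; (x − 12.7)² + (y − 23.2)² = 115.74²; (x + 77.0)² + (y − 17.6)² = 171.74².
Subtracting pairs of circle equations eliminates x²+y² and gives linear equations (the radical axes):
143.6 x + 83.2 y = 2469.52
-35.8 x + 72.0 y = -8090.13
Solving the 2×2 system: x ≈ 63.9, y ≈ -80.6 km.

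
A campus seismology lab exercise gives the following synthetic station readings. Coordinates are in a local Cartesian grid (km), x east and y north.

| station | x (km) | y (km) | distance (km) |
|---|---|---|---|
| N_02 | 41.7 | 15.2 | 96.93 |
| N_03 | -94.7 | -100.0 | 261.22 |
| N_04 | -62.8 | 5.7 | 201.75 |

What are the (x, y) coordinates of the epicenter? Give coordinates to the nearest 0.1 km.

138.6 km east, 17.5 km north

Circle about each station: (x − 41.7)² + (y − 15.2)² = 96.93²; (x + 94.7)² + (y + 100.0)² = 261.22²; (x + 62.8)² + (y − 5.7)² = 201.75².
Subtracting pairs of circle equations eliminates x²+y² and gives linear equations (the radical axes):
-272.8 x − 230.4 y = -41842.30
-209.0 x − 19.0 y = -29301.24
Solving the 2×2 system: x ≈ 138.6, y ≈ 17.5 km.
Check against N_02 (with the unrounded x, y): √((x − 41.7)²+(y − 15.2)²) = 96.93 ≈ 96.93 km. ✓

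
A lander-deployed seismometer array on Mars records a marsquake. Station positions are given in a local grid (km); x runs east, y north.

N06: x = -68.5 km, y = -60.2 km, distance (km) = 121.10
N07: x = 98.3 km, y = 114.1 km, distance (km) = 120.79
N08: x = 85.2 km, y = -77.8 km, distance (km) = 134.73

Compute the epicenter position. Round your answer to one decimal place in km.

Circle about each station: (x + 68.5)² + (y + 60.2)² = 121.10²; (x − 98.3)² + (y − 114.1)² = 120.79²; (x − 85.2)² + (y + 77.8)² = 134.73².
Subtracting the N06 equation from the N07 and N08 equations removes the quadratic terms:
333.6 x + 348.6 y = 14440.40
307.4 x − 35.2 y = 1508.63
Solving the 2×2 system: x ≈ 8.7, y ≈ 33.1 km.
Check against N06 (with the unrounded x, y): √((x + 68.5)²+(y + 60.2)²) = 121.10 ≈ 121.10 km. ✓

x ≈ 8.7 km, y ≈ 33.1 km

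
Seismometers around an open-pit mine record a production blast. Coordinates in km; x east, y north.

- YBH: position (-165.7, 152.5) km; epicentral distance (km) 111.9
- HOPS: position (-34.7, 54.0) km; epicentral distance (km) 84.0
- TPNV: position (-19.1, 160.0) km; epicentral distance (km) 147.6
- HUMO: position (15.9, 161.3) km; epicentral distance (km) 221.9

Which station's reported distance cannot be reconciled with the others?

Solve using three stations at a time. Using YBH, HOPS, TPNV (subtract circle equations pairwise → linear system) gives (x, y) ≈ (-118.6, 51.0).
Distances from that point to each station vs reported:
  YBH: calculated 111.9 vs reported 111.9 → residual 0.0 km
  HOPS: calculated 84.0 vs reported 84.0 → residual 0.0 km
  TPNV: calculated 147.6 vs reported 147.6 → residual 0.0 km
  HUMO: calculated 173.9 vs reported 221.9 → residual 48.0 km
YBH, HOPS, TPNV are mutually consistent (residuals ≈ 0); HUMO is off by 48.0 km.

HUMO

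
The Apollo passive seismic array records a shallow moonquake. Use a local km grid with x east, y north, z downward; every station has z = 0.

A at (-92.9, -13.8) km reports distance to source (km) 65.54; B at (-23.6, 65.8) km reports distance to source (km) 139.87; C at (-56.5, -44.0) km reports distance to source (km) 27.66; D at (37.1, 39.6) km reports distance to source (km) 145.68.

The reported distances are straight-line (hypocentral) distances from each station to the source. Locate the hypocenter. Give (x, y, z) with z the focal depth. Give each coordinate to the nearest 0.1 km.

Each station gives a sphere (x−x_i)² + (y−y_i)² + z² = d_i² (stations at z=0).
Subtracting the A sphere from B and C: z² cancels, leaving linear equations in x and y:
138.6 x + 159.2 y = -19202.38
72.8 x − 60.4 y = -162.18
Solving: x ≈ -59.397, y ≈ -68.906 km (keep extra digits for the depth step; rounded: -59.4, -68.9).
Then from the A sphere: z² = 65.54² − (x + 92.9)² − (y + 13.8)² with x = -59.397, y = -68.906, so z ≈ 11.678 ≈ 11.7 km.
Check against D (with the unrounded solution): distance 145.68 ≈ 145.68 km. ✓

(-59.4, -68.9, 11.7)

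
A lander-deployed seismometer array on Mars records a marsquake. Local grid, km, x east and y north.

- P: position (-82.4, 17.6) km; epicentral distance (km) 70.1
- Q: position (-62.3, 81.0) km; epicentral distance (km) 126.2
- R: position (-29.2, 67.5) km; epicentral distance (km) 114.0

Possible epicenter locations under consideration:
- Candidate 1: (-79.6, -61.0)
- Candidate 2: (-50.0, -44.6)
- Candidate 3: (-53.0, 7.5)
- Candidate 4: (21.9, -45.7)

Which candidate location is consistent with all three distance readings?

Candidate 2

For each candidate, compare |candidate − station| to the reported distance:
Candidate 1: residuals P 8.5, Q 16.8, R 24.0 → max 24.0 km
Candidate 2: residuals P 0.0, Q 0.0, R 0.0 → max 0.0 km
Candidate 3: residuals P 39.0, Q 52.1, R 49.5 → max 52.1 km
Candidate 4: residuals P 51.9, Q 25.9, R 10.2 → max 51.9 km
Only Candidate 2 has all residuals ≈ 0.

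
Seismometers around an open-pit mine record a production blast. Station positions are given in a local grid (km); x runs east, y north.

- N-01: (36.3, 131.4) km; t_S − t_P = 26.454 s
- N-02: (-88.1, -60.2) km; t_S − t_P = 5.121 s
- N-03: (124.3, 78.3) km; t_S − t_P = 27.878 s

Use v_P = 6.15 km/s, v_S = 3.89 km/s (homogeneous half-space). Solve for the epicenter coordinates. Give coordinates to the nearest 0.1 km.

Distance from S−P lag: d = Δt · v_P v_S / (v_P − v_S) = Δt · (6.15·3.89)/(6.15−3.89) ≈ 10.5856·Δt.
So d_N-01 = 280.03, d_N-02 = 54.21, d_N-03 = 295.11 km.
Circle about each station: (x − 36.3)² + (y − 131.4)² = 280.03²; (x + 88.1)² + (y + 60.2)² = 54.21²; (x − 124.3)² + (y − 78.3)² = 295.11².
Subtracting the N-01 equation from the N-02 and N-03 equations removes the quadratic terms:
-248.8 x − 383.2 y = 68280.08
176.0 x − 106.2 y = -5675.38
Solving the 2×2 system: x ≈ -100.4, y ≈ -113.0 km.
Check against N-01 (with the unrounded x, y): √((x − 36.3)²+(y − 131.4)²) = 280.03 ≈ 280.03 km. ✓

-100.4 km east, -113.0 km north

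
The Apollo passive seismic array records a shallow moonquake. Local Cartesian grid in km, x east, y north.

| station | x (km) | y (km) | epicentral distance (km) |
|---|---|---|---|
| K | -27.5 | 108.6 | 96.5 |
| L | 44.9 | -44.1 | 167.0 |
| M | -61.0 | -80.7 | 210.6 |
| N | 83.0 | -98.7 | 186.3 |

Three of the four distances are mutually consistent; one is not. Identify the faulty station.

L

Solve using three stations at a time. Using K, M, N (subtract circle equations pairwise → linear system) gives (x, y) ≈ (66.6, 86.9).
Distances from that point to each station vs reported:
  K: calculated 96.5 vs reported 96.5 → residual 0.0 km
  L: calculated 132.8 vs reported 167.0 → residual 34.2 km
  M: calculated 210.6 vs reported 210.6 → residual 0.0 km
  N: calculated 186.3 vs reported 186.3 → residual 0.0 km
K, M, N are mutually consistent (residuals ≈ 0); L is off by 34.2 km.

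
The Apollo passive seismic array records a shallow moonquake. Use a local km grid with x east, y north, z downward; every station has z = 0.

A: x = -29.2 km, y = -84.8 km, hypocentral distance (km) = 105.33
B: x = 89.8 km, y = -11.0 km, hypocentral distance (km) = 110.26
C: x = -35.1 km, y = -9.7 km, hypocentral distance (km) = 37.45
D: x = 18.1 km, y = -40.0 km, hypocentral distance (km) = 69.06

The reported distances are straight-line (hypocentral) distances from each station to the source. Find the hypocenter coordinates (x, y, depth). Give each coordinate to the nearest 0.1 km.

Each station gives a sphere (x−x_i)² + (y−y_i)² + z² = d_i² (stations at z=0).
Subtracting the A sphere from B and C: z² cancels, leaving linear equations in x and y:
238.0 x + 147.6 y = -921.50
-11.8 x + 150.2 y = 2974.33
Solving: x ≈ -15.402, y ≈ 18.592 km (keep extra digits for the depth step; rounded: -15.4, 18.6).
Then from the A sphere: z² = 105.33² − (x + 29.2)² − (y + 84.8)² with x = -15.402, y = 18.592, so z ≈ 14.633 ≈ 14.6 km.

(-15.4, 18.6, 14.6)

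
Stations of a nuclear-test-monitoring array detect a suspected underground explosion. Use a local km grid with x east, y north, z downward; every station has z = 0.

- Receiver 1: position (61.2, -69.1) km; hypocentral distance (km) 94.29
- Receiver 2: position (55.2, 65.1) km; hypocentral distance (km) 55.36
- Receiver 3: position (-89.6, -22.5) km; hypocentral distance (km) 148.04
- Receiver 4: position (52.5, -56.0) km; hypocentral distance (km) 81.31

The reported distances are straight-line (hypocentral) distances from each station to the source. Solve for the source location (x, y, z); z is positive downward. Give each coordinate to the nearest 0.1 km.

Each station gives a sphere (x−x_i)² + (y−y_i)² + z² = d_i² (stations at z=0).
Subtracting the Receiver 1 sphere from Receiver 2 and Receiver 3: z² cancels, leaving linear equations in x and y:
-12.0 x + 268.4 y = 4590.67
-301.6 x + 93.2 y = -13011.08
Solving: x ≈ 49.104, y ≈ 19.299 km (keep extra digits for the depth step; rounded: 49.1, 19.3).
Then from the Receiver 1 sphere: z² = 94.29² − (x − 61.2)² − (y + 69.1)² with x = 49.104, y = 19.299, so z ≈ 30.494 ≈ 30.5 km.
Check against Receiver 4 (with the unrounded solution): distance 81.31 ≈ 81.31 km. ✓

(49.1, 19.3, 30.5)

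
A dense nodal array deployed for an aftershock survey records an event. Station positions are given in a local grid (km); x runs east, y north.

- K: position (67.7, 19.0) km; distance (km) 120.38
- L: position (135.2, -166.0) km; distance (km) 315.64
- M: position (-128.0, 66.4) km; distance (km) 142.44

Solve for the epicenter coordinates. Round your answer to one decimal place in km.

Circle about each station: (x − 67.7)² + (y − 19.0)² = 120.38²; (x − 135.2)² + (y + 166.0)² = 315.64²; (x + 128.0)² + (y − 66.4)² = 142.44².
Subtracting the K equation from the L and M equations removes the quadratic terms:
135.0 x − 370.0 y = -44246.52
-391.4 x + 94.8 y = 10050.86
Solving the 2×2 system: x ≈ 3.6, y ≈ 120.9 km.

3.6 km east, 120.9 km north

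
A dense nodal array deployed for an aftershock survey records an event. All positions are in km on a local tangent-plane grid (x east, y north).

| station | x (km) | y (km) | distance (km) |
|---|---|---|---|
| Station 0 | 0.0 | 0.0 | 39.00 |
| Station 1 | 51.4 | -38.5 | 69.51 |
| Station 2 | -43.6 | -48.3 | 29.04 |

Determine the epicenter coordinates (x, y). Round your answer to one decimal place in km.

Circle about each station: x² + y² = 39.00²; (x − 51.4)² + (y + 38.5)² = 69.51²; (x + 43.6)² + (y + 48.3)² = 29.04².
Subtracting pairs of circle equations eliminates x²+y² and gives linear equations (the radical axes):
102.8 x − 77.0 y = 813.57
-87.2 x − 96.6 y = 4911.53
Solving the 2×2 system: x ≈ -18.0, y ≈ -34.6 km.

x ≈ -18.0 km, y ≈ -34.6 km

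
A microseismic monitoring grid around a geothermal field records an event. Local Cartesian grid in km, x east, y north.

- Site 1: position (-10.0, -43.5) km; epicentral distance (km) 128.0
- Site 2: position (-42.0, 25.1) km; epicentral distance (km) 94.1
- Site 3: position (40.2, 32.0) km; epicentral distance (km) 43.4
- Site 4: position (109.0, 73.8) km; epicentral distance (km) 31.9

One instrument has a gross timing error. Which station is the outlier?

Site 4

Solve using three stations at a time. Using Site 1, Site 2, Site 3 (subtract circle equations pairwise → linear system) gives (x, y) ≈ (37.6, 75.3).
Distances from that point to each station vs reported:
  Site 1: calculated 128.0 vs reported 128.0 → residual 0.0 km
  Site 2: calculated 94.1 vs reported 94.1 → residual 0.0 km
  Site 3: calculated 43.4 vs reported 43.4 → residual 0.0 km
  Site 4: calculated 71.4 vs reported 31.9 → residual 39.5 km
Site 1, Site 2, Site 3 are mutually consistent (residuals ≈ 0); Site 4 is off by 39.5 km.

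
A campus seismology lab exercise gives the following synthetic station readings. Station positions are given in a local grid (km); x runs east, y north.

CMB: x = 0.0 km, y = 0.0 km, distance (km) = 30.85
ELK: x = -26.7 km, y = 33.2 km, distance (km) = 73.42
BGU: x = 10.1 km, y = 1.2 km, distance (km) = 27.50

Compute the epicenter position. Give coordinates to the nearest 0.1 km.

17.8 km east, -25.2 km north

Circle about each station: x² + y² = 30.85²; (x + 26.7)² + (y − 33.2)² = 73.42²; (x − 10.1)² + (y − 1.2)² = 27.50².
Subtracting the CMB equation from the ELK and BGU equations removes the quadratic terms:
-53.4 x + 66.4 y = -2623.64
20.2 x + 2.4 y = 298.92
Solving the 2×2 system: x ≈ 17.8, y ≈ -25.2 km.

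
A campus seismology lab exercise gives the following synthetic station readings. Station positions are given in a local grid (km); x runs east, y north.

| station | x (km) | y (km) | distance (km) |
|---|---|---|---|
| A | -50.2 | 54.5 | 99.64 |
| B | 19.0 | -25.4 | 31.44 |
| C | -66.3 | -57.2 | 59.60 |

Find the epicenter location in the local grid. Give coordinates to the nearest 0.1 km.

Circle about each station: (x + 50.2)² + (y − 54.5)² = 99.64²; (x − 19.0)² + (y + 25.4)² = 31.44²; (x + 66.3)² + (y + 57.2)² = 59.60².
Subtracting pairs of circle equations eliminates x²+y² and gives linear equations (the radical axes):
138.4 x − 159.8 y = 4455.53
-32.2 x − 223.4 y = 8553.21
Solving the 2×2 system: x ≈ -10.3, y ≈ -36.8 km.

x ≈ -10.3 km, y ≈ -36.8 km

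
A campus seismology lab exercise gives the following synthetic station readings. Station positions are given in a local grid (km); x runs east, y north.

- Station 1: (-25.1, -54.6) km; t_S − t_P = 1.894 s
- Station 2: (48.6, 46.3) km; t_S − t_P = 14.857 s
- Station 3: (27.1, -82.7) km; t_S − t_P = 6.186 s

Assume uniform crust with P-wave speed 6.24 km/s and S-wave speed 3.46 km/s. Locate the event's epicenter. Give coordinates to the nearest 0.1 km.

Distance from S−P lag: d = Δt · v_P v_S / (v_P − v_S) = Δt · (6.24·3.46)/(6.24−3.46) ≈ 7.7663·Δt.
So d_Station 1 = 14.71, d_Station 2 = 115.38, d_Station 3 = 48.04 km.
Circle about each station: (x + 25.1)² + (y + 54.6)² = 14.71²; (x − 48.6)² + (y − 46.3)² = 115.38²; (x − 27.1)² + (y + 82.7)² = 48.04².
Subtracting pairs of circle equations eliminates x²+y² and gives linear equations (the radical axes):
147.4 x + 201.8 y = -12201.68
104.4 x − 56.2 y = 1871.07
Solving the 2×2 system: x ≈ -10.5, y ≈ -52.8 km.

x ≈ -10.5 km, y ≈ -52.8 km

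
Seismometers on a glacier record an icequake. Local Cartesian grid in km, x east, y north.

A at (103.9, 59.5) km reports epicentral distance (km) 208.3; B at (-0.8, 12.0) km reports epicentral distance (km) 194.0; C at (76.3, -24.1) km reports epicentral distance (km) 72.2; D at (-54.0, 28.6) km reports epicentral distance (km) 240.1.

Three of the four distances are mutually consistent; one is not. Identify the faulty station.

Solve using three stations at a time. Using A, B, D (subtract circle equations pairwise → linear system) gives (x, y) ≈ (107.9, -149.0).
Distances from that point to each station vs reported:
  A: calculated 208.5 vs reported 208.3 → residual 0.2 km
  B: calculated 194.2 vs reported 194.0 → residual 0.2 km
  C: calculated 128.8 vs reported 72.2 → residual 56.6 km
  D: calculated 240.3 vs reported 240.1 → residual 0.2 km
A, B, D are mutually consistent (residuals ≈ 0); C is off by 56.6 km.

C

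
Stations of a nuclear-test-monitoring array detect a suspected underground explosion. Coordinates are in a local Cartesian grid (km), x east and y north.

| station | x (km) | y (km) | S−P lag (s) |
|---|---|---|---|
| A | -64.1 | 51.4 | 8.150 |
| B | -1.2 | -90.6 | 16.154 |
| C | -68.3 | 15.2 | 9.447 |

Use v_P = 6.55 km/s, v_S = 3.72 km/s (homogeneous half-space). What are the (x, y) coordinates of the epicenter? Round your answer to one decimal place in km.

Distance from S−P lag: d = Δt · v_P v_S / (v_P − v_S) = Δt · (6.55·3.72)/(6.55−3.72) ≈ 8.6099·Δt.
So d_A = 70.17, d_B = 139.08, d_C = 81.34 km.
Circle about each station: (x + 64.1)² + (y − 51.4)² = 70.17²; (x + 1.2)² + (y + 90.6)² = 139.08²; (x + 68.3)² + (y − 15.2)² = 81.34².
Subtracting the A equation from the B and C equations removes the quadratic terms:
125.8 x − 284.0 y = -12960.39
-8.4 x − 72.4 y = -3547.21
Solving the 2×2 system: x ≈ 6.0, y ≈ 48.3 km.
Check against A (with the unrounded x, y): √((x + 64.1)²+(y − 51.4)²) = 70.18 ≈ 70.17 km. ✓

6.0 km east, 48.3 km north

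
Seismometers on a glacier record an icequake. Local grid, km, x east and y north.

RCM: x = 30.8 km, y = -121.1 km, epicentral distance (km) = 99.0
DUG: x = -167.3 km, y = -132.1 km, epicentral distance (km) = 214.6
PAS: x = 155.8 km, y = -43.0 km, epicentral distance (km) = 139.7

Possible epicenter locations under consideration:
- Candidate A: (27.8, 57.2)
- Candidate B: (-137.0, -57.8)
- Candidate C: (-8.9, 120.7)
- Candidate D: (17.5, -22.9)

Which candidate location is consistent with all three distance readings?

For each candidate, compare |candidate − station| to the reported distance:
Candidate A: residuals RCM 79.3, DUG 57.2, PAS 22.9 → max 79.3 km
Candidate B: residuals RCM 80.3, DUG 134.4, PAS 153.5 → max 153.5 km
Candidate C: residuals RCM 146.0, DUG 83.7, PAS 92.5 → max 146.0 km
Candidate D: residuals RCM 0.1, DUG 0.1, PAS 0.1 → max 0.1 km
Only Candidate D has all residuals ≈ 0.

Candidate D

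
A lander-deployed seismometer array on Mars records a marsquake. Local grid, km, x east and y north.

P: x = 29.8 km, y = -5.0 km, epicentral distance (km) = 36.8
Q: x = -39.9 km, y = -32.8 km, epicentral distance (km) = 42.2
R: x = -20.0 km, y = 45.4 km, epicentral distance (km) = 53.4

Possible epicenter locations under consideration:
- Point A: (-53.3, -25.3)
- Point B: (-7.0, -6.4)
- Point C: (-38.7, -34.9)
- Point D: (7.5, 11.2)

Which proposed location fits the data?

For each candidate, compare |candidate − station| to the reported distance:
Point A: residuals P 48.7, Q 26.8, R 24.7 → max 48.7 km
Point B: residuals P 0.0, Q 0.0, R 0.0 → max 0.0 km
Point C: residuals P 37.9, Q 39.8, R 29.0 → max 39.8 km
Point D: residuals P 9.2, Q 22.5, R 9.5 → max 22.5 km
Only Point B has all residuals ≈ 0.

Point B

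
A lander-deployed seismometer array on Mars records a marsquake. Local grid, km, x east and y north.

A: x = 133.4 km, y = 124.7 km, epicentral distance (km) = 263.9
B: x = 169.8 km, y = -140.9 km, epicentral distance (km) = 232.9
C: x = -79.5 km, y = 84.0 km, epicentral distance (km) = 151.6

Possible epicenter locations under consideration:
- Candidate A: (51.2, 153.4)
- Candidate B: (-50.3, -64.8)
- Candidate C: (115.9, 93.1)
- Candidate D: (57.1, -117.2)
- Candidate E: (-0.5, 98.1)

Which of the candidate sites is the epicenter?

For each candidate, compare |candidate − station| to the reported distance:
Candidate A: residuals A 176.8, B 84.4, C 3.6 → max 176.8 km
Candidate B: residuals A 0.0, B 0.0, C 0.0 → max 0.0 km
Candidate C: residuals A 227.8, B 7.2, C 44.0 → max 227.8 km
Candidate D: residuals A 10.3, B 117.7, C 91.6 → max 117.7 km
Candidate E: residuals A 127.4, B 60.6, C 71.4 → max 127.4 km
Only Candidate B has all residuals ≈ 0.

Candidate B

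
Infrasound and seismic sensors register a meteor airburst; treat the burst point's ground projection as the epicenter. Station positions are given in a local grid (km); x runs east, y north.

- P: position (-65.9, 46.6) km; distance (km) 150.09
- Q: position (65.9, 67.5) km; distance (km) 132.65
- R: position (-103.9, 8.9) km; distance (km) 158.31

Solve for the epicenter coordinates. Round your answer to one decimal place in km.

Circle about each station: (x + 65.9)² + (y − 46.6)² = 150.09²; (x − 65.9)² + (y − 67.5)² = 132.65²; (x + 103.9)² + (y − 8.9)² = 158.31².
Subtracting the P equation from the Q and R equations removes the quadratic terms:
263.6 x + 41.8 y = 7315.68
-76.0 x − 75.4 y = 1825.00
Solving the 2×2 system: x ≈ 37.6, y ≈ -62.1 km.
Check against P (with the unrounded x, y): √((x + 65.9)²+(y − 46.6)²) = 150.10 ≈ 150.09 km. ✓

37.6 km east, -62.1 km north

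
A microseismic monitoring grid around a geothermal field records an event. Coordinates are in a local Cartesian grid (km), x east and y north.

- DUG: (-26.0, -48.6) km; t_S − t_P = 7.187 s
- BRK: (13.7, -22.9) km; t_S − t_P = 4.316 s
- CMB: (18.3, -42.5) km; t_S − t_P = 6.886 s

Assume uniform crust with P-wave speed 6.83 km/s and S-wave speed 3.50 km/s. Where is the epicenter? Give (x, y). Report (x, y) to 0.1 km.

Distance from S−P lag: d = Δt · v_P v_S / (v_P − v_S) = Δt · (6.83·3.50)/(6.83−3.50) ≈ 7.1787·Δt.
So d_DUG = 51.59, d_BRK = 30.98, d_CMB = 49.43 km.
Circle about each station: (x + 26.0)² + (y + 48.6)² = 51.59²; (x − 13.7)² + (y + 22.9)² = 30.98²; (x − 18.3)² + (y + 42.5)² = 49.43².
Subtracting pairs of circle equations eliminates x²+y² and gives linear equations (the radical axes):
79.4 x + 51.4 y = -624.09
88.6 x + 12.2 y = -678.62
Solving the 2×2 system: x ≈ -7.6, y ≈ -0.4 km.

(-7.6, -0.4)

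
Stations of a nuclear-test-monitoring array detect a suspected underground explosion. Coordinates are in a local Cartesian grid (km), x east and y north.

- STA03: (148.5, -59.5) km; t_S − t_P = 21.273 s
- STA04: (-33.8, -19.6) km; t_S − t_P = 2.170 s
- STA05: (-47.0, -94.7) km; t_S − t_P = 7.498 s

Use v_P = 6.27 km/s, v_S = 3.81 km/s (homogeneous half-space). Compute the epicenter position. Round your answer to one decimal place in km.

Distance from S−P lag: d = Δt · v_P v_S / (v_P − v_S) = Δt · (6.27·3.81)/(6.27−3.81) ≈ 9.7109·Δt.
So d_STA03 = 206.58, d_STA04 = 21.07, d_STA05 = 72.81 km.
Circle about each station: (x − 148.5)² + (y + 59.5)² = 206.58²; (x + 33.8)² + (y + 19.6)² = 21.07²; (x + 47.0)² + (y + 94.7)² = 72.81².
Subtracting the STA03 equation from the STA04 and STA05 equations removes the quadratic terms:
-364.6 x + 79.8 y = 18165.45
-391.0 x − 70.4 y = 22958.59
Solving the 2×2 system: x ≈ -54.7, y ≈ -22.3 km.
Check against STA03 (with the unrounded x, y): √((x − 148.5)²+(y + 59.5)²) = 206.58 ≈ 206.58 km. ✓

x ≈ -54.7 km, y ≈ -22.3 km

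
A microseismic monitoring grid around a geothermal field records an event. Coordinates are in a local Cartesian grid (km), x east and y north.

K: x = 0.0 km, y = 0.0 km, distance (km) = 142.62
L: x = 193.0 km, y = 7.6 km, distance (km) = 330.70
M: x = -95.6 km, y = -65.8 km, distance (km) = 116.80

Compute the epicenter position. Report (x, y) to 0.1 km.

Circle about each station: x² + y² = 142.62²; (x − 193.0)² + (y − 7.6)² = 330.70²; (x + 95.6)² + (y + 65.8)² = 116.80².
Subtracting pairs of circle equations eliminates x²+y² and gives linear equations (the radical axes):
386.0 x + 15.2 y = -51715.27
-191.2 x − 131.6 y = 20167.22
Solving the 2×2 system: x ≈ -135.7, y ≈ 43.9 km.
Check against K (with the unrounded x, y): √(x²+y²) = 142.64 ≈ 142.62 km. ✓

(-135.7, 43.9)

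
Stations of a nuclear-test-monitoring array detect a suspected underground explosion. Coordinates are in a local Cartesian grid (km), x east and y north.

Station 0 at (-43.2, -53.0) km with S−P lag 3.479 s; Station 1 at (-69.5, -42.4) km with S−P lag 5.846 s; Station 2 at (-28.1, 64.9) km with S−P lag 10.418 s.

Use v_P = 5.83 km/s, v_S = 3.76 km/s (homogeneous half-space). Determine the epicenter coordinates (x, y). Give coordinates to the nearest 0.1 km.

(-7.6, -43.5)

Distance from S−P lag: d = Δt · v_P v_S / (v_P − v_S) = Δt · (5.83·3.76)/(5.83−3.76) ≈ 10.5898·Δt.
So d_Station 0 = 36.84, d_Station 1 = 61.91, d_Station 2 = 110.32 km.
Circle about each station: (x + 43.2)² + (y + 53.0)² = 36.84²; (x + 69.5)² + (y + 42.4)² = 61.91²; (x + 28.1)² + (y − 64.9)² = 110.32².
Subtracting the Station 0 equation from the Station 1 and Station 2 equations removes the quadratic terms:
-52.6 x + 21.2 y = -522.89
30.2 x + 235.8 y = -10486.94
Solving the 2×2 system: x ≈ -7.6, y ≈ -43.5 km.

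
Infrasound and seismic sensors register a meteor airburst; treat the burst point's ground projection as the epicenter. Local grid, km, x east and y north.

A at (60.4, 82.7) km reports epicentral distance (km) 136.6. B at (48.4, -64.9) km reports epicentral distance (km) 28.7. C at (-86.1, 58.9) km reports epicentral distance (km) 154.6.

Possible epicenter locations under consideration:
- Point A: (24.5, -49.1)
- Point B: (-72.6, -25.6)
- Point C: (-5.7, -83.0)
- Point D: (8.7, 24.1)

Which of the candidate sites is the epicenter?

For each candidate, compare |candidate − station| to the reported distance:
Point A: residuals A 0.0, B 0.0, C 0.0 → max 0.0 km
Point B: residuals A 34.9, B 98.5, C 69.0 → max 98.5 km
Point C: residuals A 41.8, B 28.3, C 8.5 → max 41.8 km
Point D: residuals A 58.5, B 68.8, C 53.6 → max 68.8 km
Only Point A has all residuals ≈ 0.

Point A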